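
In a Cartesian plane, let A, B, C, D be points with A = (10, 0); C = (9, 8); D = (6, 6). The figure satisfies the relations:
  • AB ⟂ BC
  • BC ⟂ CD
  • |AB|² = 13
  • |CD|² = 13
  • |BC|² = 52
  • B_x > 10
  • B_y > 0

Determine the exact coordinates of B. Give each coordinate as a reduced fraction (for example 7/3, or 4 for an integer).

1. B_x = 13  [[BC ⟂ CD ⇒ 3x+2y-43=0] ∩ [|B−(10, 0)|²=13]]
2. B_y = 2  [[BC ⟂ CD ⇒ 3x+2y-43=0] ∩ [|B−(10, 0)|²=13]]
   so B = (13, 2)

B = (13, 2)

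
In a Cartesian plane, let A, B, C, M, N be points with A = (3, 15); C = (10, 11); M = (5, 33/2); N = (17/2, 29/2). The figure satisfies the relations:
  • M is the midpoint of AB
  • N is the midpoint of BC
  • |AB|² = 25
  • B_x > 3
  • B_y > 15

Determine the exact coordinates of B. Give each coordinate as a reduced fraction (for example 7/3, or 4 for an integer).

B = (7, 18)

1. B_x = 7  [B = 2·M−A = 2·(5, 33/2)−(3, 15)]
2. B_y = 18  [B = 2·M−A = 2·(5, 33/2)−(3, 15)]
   so B = (7, 18)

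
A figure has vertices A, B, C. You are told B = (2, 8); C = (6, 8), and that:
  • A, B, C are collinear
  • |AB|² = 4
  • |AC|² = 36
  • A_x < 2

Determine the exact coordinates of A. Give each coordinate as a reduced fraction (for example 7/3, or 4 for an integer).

A = (0, 8)

1. A_x = 0  [[A, B, C are collinear ⇒ 4y-32=0] ∩ [|A−(2, 8)|²=4]]
2. A_y = 8  [[A, B, C are collinear ⇒ 4y-32=0] ∩ [|A−(2, 8)|²=4]]
   so A = (0, 8)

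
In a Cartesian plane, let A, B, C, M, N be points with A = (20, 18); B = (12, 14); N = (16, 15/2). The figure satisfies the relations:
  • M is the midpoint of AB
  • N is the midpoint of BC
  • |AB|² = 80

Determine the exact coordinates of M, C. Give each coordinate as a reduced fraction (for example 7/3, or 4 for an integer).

M = (16, 16)
C = (20, 1)

1. M_x = 16  [2·M = A+B = (20, 18)+(12, 14)]
2. M_y = 16  [2·M = A+B = (20, 18)+(12, 14)]
   so M = (16, 16)
3. C_x = 20  [C = 2·N−B = 2·(16, 15/2)−(12, 14)]
4. C_y = 1  [C = 2·N−B = 2·(16, 15/2)−(12, 14)]
   so C = (20, 1)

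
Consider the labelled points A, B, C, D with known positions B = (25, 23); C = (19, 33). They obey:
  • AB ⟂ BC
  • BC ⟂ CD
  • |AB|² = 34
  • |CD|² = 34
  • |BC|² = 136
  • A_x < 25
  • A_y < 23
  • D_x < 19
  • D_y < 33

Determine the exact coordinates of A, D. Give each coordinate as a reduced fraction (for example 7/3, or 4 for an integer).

A = (20, 20)
D = (14, 30)

1. A_x = 20  [[AB ⟂ BC ⇒ 6x-10y+80=0] ∩ [|A−(25, 23)|²=34]]
2. A_y = 20  [[AB ⟂ BC ⇒ 6x-10y+80=0] ∩ [|A−(25, 23)|²=34]]
   so A = (20, 20)
3. D_x = 14  [[BC ⟂ CD ⇒ -6x+10y-216=0] ∩ [|D−(19, 33)|²=34]]
4. D_y = 30  [[BC ⟂ CD ⇒ -6x+10y-216=0] ∩ [|D−(19, 33)|²=34]]
   so D = (14, 30)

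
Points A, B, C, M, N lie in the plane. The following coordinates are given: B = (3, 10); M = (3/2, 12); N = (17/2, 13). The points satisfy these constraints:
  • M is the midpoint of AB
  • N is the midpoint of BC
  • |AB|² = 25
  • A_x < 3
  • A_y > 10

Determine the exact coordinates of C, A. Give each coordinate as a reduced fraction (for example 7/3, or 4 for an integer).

C = (14, 16)
A = (0, 14)

1. A_x = 0  [A = 2·M−B = 2·(3/2, 12)−(3, 10)]
2. A_y = 14  [A = 2·M−B = 2·(3/2, 12)−(3, 10)]
   so A = (0, 14)
3. C_x = 14  [C = 2·N−B = 2·(17/2, 13)−(3, 10)]
4. C_y = 16  [C = 2·N−B = 2·(17/2, 13)−(3, 10)]
   so C = (14, 16)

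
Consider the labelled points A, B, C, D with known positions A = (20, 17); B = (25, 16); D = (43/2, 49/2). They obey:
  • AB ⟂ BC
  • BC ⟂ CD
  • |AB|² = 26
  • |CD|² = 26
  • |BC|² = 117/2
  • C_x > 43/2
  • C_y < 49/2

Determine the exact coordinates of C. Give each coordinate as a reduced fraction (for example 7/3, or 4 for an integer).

1. C_x = 53/2  [[AB ⟂ BC ⇒ 5x-1y-109=0] ∩ [|C−(43/2, 49/2)|²=26]]
2. C_y = 47/2  [[AB ⟂ BC ⇒ 5x-1y-109=0] ∩ [|C−(43/2, 49/2)|²=26]]
   so C = (53/2, 47/2)

C = (53/2, 47/2)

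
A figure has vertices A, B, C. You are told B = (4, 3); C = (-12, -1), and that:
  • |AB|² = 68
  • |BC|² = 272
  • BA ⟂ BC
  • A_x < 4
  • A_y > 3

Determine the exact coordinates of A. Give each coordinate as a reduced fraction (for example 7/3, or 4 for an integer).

A = (2, 11)

1. A_x = 2  [[BA ⟂ BC ⇒ -16x-4y+76=0] ∩ [|A−(4, 3)|²=68]]
2. A_y = 11  [[BA ⟂ BC ⇒ -16x-4y+76=0] ∩ [|A−(4, 3)|²=68]]
   so A = (2, 11)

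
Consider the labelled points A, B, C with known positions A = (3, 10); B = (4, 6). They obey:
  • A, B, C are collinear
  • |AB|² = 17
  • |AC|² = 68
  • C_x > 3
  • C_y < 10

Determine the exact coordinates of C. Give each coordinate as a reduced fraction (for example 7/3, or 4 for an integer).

1. C_x = 5  [[A, B, C are collinear ⇒ 4x+1y-22=0] ∩ [|C−(3, 10)|²=68]]
2. C_y = 2  [[A, B, C are collinear ⇒ 4x+1y-22=0] ∩ [|C−(3, 10)|²=68]]
   so C = (5, 2)

C = (5, 2)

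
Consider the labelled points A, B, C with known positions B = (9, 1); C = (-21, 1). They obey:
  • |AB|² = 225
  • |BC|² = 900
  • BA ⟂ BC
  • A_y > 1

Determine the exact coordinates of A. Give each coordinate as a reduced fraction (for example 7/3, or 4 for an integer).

1. A_x = 9  [[BA ⟂ BC ⇒ -30x+270=0] ∩ [|A−(9, 1)|²=225]]
2. A_y = 16  [[BA ⟂ BC ⇒ -30x+270=0] ∩ [|A−(9, 1)|²=225]]
   so A = (9, 16)

A = (9, 16)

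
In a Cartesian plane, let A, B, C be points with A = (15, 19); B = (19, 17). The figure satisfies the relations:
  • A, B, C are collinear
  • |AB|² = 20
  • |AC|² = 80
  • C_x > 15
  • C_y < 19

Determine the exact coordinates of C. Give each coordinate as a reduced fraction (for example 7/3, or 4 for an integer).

C = (23, 15)

1. C_x = 23  [[A, B, C are collinear ⇒ 2x+4y-106=0] ∩ [|C−(15, 19)|²=80]]
2. C_y = 15  [[A, B, C are collinear ⇒ 2x+4y-106=0] ∩ [|C−(15, 19)|²=80]]
   so C = (23, 15)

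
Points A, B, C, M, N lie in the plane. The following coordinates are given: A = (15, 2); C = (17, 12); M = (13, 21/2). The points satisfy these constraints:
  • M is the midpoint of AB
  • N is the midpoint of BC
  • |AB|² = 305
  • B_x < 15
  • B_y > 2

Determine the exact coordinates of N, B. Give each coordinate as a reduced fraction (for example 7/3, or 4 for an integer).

N = (14, 31/2)
B = (11, 19)

1. B_x = 11  [B = 2·M−A = 2·(13, 21/2)−(15, 2)]
2. B_y = 19  [B = 2·M−A = 2·(13, 21/2)−(15, 2)]
   so B = (11, 19)
3. N_x = 14  [2·N = B+C = (11, 19)+(17, 12)]
4. N_y = 31/2  [2·N = B+C = (11, 19)+(17, 12)]
   so N = (14, 31/2)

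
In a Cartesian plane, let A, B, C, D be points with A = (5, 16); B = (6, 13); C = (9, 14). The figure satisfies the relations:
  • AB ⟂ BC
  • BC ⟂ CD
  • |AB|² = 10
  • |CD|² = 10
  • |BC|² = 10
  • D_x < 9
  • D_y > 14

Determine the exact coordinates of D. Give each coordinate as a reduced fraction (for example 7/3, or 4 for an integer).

D = (8, 17)

1. D_x = 8  [[BC ⟂ CD ⇒ 3x+1y-41=0] ∩ [|D−(9, 14)|²=10]]
2. D_y = 17  [[BC ⟂ CD ⇒ 3x+1y-41=0] ∩ [|D−(9, 14)|²=10]]
   so D = (8, 17)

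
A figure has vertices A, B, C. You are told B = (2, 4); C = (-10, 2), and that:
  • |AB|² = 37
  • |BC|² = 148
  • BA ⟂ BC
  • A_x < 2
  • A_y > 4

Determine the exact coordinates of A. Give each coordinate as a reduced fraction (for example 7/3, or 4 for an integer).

A = (1, 10)

1. A_x = 1  [[BA ⟂ BC ⇒ -12x-2y+32=0] ∩ [|A−(2, 4)|²=37]]
2. A_y = 10  [[BA ⟂ BC ⇒ -12x-2y+32=0] ∩ [|A−(2, 4)|²=37]]
   so A = (1, 10)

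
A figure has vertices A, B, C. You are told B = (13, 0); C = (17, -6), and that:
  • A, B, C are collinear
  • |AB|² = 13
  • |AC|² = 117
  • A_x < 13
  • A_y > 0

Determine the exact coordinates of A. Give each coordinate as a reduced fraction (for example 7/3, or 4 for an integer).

A = (11, 3)

1. A_x = 11  [[A, B, C are collinear ⇒ 6x+4y-78=0] ∩ [|A−(13, 0)|²=13]]
2. A_y = 3  [[A, B, C are collinear ⇒ 6x+4y-78=0] ∩ [|A−(13, 0)|²=13]]
   so A = (11, 3)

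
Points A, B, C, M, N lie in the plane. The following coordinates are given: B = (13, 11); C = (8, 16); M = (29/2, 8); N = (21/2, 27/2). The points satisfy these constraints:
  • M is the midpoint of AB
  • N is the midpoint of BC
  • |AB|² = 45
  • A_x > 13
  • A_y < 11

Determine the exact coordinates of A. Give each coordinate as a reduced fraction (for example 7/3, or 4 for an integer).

1. A_x = 16  [A = 2·M−B = 2·(29/2, 8)−(13, 11)]
2. A_y = 5  [A = 2·M−B = 2·(29/2, 8)−(13, 11)]
   so A = (16, 5)

A = (16, 5)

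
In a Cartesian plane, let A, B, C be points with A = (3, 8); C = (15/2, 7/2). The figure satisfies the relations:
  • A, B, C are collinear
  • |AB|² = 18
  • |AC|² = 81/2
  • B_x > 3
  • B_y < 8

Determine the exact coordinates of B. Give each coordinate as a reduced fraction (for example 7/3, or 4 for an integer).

1. B_x = 6  [[A, B, C are collinear ⇒ -9/2x-9/2y+99/2=0] ∩ [|B−(3, 8)|²=18]]
2. B_y = 5  [[A, B, C are collinear ⇒ -9/2x-9/2y+99/2=0] ∩ [|B−(3, 8)|²=18]]
   so B = (6, 5)

B = (6, 5)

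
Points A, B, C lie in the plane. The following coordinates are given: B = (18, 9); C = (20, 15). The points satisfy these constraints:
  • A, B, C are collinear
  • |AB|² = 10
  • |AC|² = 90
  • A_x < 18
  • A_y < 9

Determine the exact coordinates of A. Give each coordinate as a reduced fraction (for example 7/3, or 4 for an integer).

1. A_x = 17  [[A, B, C are collinear ⇒ -6x+2y+90=0] ∩ [|A−(18, 9)|²=10]]
2. A_y = 6  [[A, B, C are collinear ⇒ -6x+2y+90=0] ∩ [|A−(18, 9)|²=10]]
   so A = (17, 6)

A = (17, 6)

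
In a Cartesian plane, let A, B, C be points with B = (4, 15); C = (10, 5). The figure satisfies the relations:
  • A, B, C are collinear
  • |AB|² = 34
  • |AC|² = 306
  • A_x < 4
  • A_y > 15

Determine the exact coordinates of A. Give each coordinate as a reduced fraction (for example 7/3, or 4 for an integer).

A = (1, 20)

1. A_x = 1  [[A, B, C are collinear ⇒ 10x+6y-130=0] ∩ [|A−(4, 15)|²=34]]
2. A_y = 20  [[A, B, C are collinear ⇒ 10x+6y-130=0] ∩ [|A−(4, 15)|²=34]]
   so A = (1, 20)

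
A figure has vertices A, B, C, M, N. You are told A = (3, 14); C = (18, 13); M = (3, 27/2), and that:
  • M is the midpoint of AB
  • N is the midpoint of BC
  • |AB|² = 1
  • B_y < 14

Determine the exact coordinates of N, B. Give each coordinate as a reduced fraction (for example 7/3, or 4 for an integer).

1. B_x = 3  [B = 2·M−A = 2·(3, 27/2)−(3, 14)]
2. B_y = 13  [B = 2·M−A = 2·(3, 27/2)−(3, 14)]
   so B = (3, 13)
3. N_x = 21/2  [2·N = B+C = (3, 13)+(18, 13)]
4. N_y = 13  [2·N = B+C = (3, 13)+(18, 13)]
   so N = (21/2, 13)

N = (21/2, 13)
B = (3, 13)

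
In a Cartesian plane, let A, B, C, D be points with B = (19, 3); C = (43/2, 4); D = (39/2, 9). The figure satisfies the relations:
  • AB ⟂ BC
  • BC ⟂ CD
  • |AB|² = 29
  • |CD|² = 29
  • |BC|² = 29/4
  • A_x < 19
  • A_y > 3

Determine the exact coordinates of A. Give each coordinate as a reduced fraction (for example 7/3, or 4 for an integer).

A = (17, 8)

1. A_x = 17  [[AB ⟂ BC ⇒ -5/2x-1y+101/2=0] ∩ [|A−(19, 3)|²=29]]
2. A_y = 8  [[AB ⟂ BC ⇒ -5/2x-1y+101/2=0] ∩ [|A−(19, 3)|²=29]]
   so A = (17, 8)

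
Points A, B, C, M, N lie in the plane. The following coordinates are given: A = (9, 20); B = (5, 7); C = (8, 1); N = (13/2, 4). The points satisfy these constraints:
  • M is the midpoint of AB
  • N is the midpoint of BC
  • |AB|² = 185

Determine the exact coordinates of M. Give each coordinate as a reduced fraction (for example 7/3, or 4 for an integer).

1. M_x = 7  [2·M = A+B = (9, 20)+(5, 7)]
2. M_y = 27/2  [2·M = A+B = (9, 20)+(5, 7)]
   so M = (7, 27/2)

M = (7, 27/2)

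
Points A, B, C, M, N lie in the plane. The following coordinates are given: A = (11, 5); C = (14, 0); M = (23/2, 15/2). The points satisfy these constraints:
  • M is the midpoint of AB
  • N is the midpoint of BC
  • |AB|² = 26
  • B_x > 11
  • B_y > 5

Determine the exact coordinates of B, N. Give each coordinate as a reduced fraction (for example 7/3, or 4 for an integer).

1. B_x = 12  [B = 2·M−A = 2·(23/2, 15/2)−(11, 5)]
2. B_y = 10  [B = 2·M−A = 2·(23/2, 15/2)−(11, 5)]
   so B = (12, 10)
3. N_x = 13  [2·N = B+C = (12, 10)+(14, 0)]
4. N_y = 5  [2·N = B+C = (12, 10)+(14, 0)]
   so N = (13, 5)

B = (12, 10)
N = (13, 5)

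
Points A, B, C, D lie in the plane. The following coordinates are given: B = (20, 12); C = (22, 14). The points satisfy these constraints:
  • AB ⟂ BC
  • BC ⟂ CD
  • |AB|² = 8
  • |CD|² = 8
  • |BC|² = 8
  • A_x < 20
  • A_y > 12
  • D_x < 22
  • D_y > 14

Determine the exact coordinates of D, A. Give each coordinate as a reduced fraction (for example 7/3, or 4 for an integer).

1. D_x = 20  [[BC ⟂ CD ⇒ 2x+2y-72=0] ∩ [|D−(22, 14)|²=8]]
2. D_y = 16  [[BC ⟂ CD ⇒ 2x+2y-72=0] ∩ [|D−(22, 14)|²=8]]
   so D = (20, 16)
3. A_x = 18  [[AB ⟂ BC ⇒ -2x-2y+64=0] ∩ [|A−(20, 12)|²=8]]
4. A_y = 14  [[AB ⟂ BC ⇒ -2x-2y+64=0] ∩ [|A−(20, 12)|²=8]]
   so A = (18, 14)

D = (20, 16)
A = (18, 14)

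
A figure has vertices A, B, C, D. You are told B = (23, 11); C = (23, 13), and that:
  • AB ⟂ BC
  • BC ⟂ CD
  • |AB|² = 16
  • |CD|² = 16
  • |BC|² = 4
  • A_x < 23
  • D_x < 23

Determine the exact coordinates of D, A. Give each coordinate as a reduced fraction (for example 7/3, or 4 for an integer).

1. D_x = 19  [[BC ⟂ CD ⇒ 2y-26=0] ∩ [|D−(23, 13)|²=16]]
2. D_y = 13  [[BC ⟂ CD ⇒ 2y-26=0] ∩ [|D−(23, 13)|²=16]]
   so D = (19, 13)
3. A_x = 19  [[AB ⟂ BC ⇒ -2y+22=0] ∩ [|A−(23, 11)|²=16]]
4. A_y = 11  [[AB ⟂ BC ⇒ -2y+22=0] ∩ [|A−(23, 11)|²=16]]
   so A = (19, 11)

D = (19, 13)
A = (19, 11)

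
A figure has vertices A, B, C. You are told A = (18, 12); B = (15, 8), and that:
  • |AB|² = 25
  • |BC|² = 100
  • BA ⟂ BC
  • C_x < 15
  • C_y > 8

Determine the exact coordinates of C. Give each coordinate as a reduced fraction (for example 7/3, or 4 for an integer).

1. C_x = 7  [[BA ⟂ BC ⇒ 3x+4y-77=0] ∩ [|C−(15, 8)|²=100]]
2. C_y = 14  [[BA ⟂ BC ⇒ 3x+4y-77=0] ∩ [|C−(15, 8)|²=100]]
   so C = (7, 14)

C = (7, 14)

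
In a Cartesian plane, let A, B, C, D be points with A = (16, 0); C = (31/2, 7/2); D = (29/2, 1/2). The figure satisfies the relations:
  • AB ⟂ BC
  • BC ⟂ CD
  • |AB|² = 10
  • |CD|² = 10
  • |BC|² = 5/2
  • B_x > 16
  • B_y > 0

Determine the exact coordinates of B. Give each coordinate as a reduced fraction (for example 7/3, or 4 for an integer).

1. B_x = 17  [[BC ⟂ CD ⇒ 1x+3y-26=0] ∩ [|B−(16, 0)|²=10]]
2. B_y = 3  [[BC ⟂ CD ⇒ 1x+3y-26=0] ∩ [|B−(16, 0)|²=10]]
   so B = (17, 3)

B = (17, 3)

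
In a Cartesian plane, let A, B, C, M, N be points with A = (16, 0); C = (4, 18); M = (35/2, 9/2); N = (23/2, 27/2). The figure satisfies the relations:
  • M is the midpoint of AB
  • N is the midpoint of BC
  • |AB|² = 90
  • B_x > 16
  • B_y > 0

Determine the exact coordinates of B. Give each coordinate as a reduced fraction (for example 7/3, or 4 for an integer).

1. B_x = 19  [B = 2·M−A = 2·(35/2, 9/2)−(16, 0)]
2. B_y = 9  [B = 2·M−A = 2·(35/2, 9/2)−(16, 0)]
   so B = (19, 9)

B = (19, 9)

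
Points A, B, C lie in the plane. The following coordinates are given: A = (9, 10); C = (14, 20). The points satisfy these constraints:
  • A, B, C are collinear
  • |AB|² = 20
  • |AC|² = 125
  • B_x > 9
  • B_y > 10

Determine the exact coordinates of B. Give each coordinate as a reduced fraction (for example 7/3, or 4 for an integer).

B = (11, 14)

1. B_x = 11  [[A, B, C are collinear ⇒ 10x-5y-40=0] ∩ [|B−(9, 10)|²=20]]
2. B_y = 14  [[A, B, C are collinear ⇒ 10x-5y-40=0] ∩ [|B−(9, 10)|²=20]]
   so B = (11, 14)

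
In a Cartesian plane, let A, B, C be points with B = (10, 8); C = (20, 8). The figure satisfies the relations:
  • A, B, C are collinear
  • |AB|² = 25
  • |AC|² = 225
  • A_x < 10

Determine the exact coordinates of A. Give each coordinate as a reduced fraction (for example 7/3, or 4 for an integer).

A = (5, 8)

1. A_x = 5  [[A, B, C are collinear ⇒ 10y-80=0] ∩ [|A−(10, 8)|²=25]]
2. A_y = 8  [[A, B, C are collinear ⇒ 10y-80=0] ∩ [|A−(10, 8)|²=25]]
   so A = (5, 8)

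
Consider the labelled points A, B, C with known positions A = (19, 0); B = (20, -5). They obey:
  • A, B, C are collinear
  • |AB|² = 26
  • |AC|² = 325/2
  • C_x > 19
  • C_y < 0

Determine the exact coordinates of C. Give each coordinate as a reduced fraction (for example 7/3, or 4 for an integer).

C = (43/2, -25/2)

1. C_x = 43/2  [[A, B, C are collinear ⇒ 5x+1y-95=0] ∩ [|C−(19, 0)|²=325/2]]
2. C_y = -25/2  [[A, B, C are collinear ⇒ 5x+1y-95=0] ∩ [|C−(19, 0)|²=325/2]]
   so C = (43/2, -25/2)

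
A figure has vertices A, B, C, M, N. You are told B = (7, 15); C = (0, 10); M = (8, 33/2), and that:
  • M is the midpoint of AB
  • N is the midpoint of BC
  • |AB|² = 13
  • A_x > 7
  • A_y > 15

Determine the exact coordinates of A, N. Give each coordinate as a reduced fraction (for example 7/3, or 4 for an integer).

A = (9, 18)
N = (7/2, 25/2)

1. A_x = 9  [A = 2·M−B = 2·(8, 33/2)−(7, 15)]
2. A_y = 18  [A = 2·M−B = 2·(8, 33/2)−(7, 15)]
   so A = (9, 18)
3. N_x = 7/2  [2·N = B+C = (7, 15)+(0, 10)]
4. N_y = 25/2  [2·N = B+C = (7, 15)+(0, 10)]
   so N = (7/2, 25/2)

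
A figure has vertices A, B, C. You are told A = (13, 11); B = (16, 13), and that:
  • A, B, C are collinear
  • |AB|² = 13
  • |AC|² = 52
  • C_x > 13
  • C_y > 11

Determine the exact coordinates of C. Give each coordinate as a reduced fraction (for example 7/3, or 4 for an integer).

C = (19, 15)

1. C_x = 19  [[A, B, C are collinear ⇒ -2x+3y-7=0] ∩ [|C−(13, 11)|²=52]]
2. C_y = 15  [[A, B, C are collinear ⇒ -2x+3y-7=0] ∩ [|C−(13, 11)|²=52]]
   so C = (19, 15)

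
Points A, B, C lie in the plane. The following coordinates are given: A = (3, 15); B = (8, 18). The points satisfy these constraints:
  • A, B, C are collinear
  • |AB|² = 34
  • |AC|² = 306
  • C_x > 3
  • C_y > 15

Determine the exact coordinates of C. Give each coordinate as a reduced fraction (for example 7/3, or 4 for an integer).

C = (18, 24)

1. C_x = 18  [[A, B, C are collinear ⇒ -3x+5y-66=0] ∩ [|C−(3, 15)|²=306]]
2. C_y = 24  [[A, B, C are collinear ⇒ -3x+5y-66=0] ∩ [|C−(3, 15)|²=306]]
   so C = (18, 24)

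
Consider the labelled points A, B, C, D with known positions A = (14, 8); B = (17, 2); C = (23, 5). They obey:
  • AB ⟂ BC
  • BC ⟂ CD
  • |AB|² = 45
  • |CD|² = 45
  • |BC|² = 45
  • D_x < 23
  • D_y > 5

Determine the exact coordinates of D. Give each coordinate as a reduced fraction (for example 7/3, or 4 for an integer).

1. D_x = 20  [[BC ⟂ CD ⇒ 6x+3y-153=0] ∩ [|D−(23, 5)|²=45]]
2. D_y = 11  [[BC ⟂ CD ⇒ 6x+3y-153=0] ∩ [|D−(23, 5)|²=45]]
   so D = (20, 11)

D = (20, 11)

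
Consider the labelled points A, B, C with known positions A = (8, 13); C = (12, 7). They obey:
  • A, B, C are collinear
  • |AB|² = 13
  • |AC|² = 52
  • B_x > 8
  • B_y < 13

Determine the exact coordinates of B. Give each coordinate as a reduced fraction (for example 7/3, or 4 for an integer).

1. B_x = 10  [[A, B, C are collinear ⇒ -6x-4y+100=0] ∩ [|B−(8, 13)|²=13]]
2. B_y = 10  [[A, B, C are collinear ⇒ -6x-4y+100=0] ∩ [|B−(8, 13)|²=13]]
   so B = (10, 10)

B = (10, 10)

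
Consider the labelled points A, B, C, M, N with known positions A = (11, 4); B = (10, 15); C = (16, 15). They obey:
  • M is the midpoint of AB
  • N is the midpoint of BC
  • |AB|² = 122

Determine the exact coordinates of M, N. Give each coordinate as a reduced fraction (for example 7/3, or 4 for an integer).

M = (21/2, 19/2)
N = (13, 15)

1. M_x = 21/2  [2·M = A+B = (11, 4)+(10, 15)]
2. M_y = 19/2  [2·M = A+B = (11, 4)+(10, 15)]
   so M = (21/2, 19/2)
3. N_x = 13  [2·N = B+C = (10, 15)+(16, 15)]
4. N_y = 15  [2·N = B+C = (10, 15)+(16, 15)]
   so N = (13, 15)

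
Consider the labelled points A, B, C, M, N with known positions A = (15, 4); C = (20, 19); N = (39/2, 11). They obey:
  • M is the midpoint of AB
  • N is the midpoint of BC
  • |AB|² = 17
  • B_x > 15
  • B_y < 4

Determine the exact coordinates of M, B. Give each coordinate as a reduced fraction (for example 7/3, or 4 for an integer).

1. B_x = 19  [B = 2·N−C = 2·(39/2, 11)−(20, 19)]
2. B_y = 3  [B = 2·N−C = 2·(39/2, 11)−(20, 19)]
   so B = (19, 3)
3. M_x = 17  [2·M = A+B = (15, 4)+(19, 3)]
4. M_y = 7/2  [2·M = A+B = (15, 4)+(19, 3)]
   so M = (17, 7/2)

M = (17, 7/2)
B = (19, 3)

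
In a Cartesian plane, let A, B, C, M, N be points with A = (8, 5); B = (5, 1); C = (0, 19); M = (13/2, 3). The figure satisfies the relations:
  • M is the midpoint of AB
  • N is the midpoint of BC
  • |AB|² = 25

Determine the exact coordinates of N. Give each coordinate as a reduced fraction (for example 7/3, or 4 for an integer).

N = (5/2, 10)

1. N_x = 5/2  [2·N = B+C = (5, 1)+(0, 19)]
2. N_y = 10  [2·N = B+C = (5, 1)+(0, 19)]
   so N = (5/2, 10)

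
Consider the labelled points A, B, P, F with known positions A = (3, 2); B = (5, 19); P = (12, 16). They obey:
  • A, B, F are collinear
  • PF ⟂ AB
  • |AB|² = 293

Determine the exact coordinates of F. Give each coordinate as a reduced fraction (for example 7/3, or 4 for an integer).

F = (1391/293, 4938/293)

1. F_x = 1391/293  [[A, B, F are collinear ⇒ -17x+2y+47=0] ∩ [PF ⟂ AB ⇒ 2x+17y-296=0]]
2. F_y = 4938/293  [[A, B, F are collinear ⇒ -17x+2y+47=0] ∩ [PF ⟂ AB ⇒ 2x+17y-296=0]]
   so F = (1391/293, 4938/293)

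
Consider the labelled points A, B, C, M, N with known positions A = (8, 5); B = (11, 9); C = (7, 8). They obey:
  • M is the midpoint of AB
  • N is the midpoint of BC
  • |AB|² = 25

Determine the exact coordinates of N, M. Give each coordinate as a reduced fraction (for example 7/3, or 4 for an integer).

N = (9, 17/2)
M = (19/2, 7)

1. M_x = 19/2  [2·M = A+B = (8, 5)+(11, 9)]
2. M_y = 7  [2·M = A+B = (8, 5)+(11, 9)]
   so M = (19/2, 7)
3. N_x = 9  [2·N = B+C = (11, 9)+(7, 8)]
4. N_y = 17/2  [2·N = B+C = (11, 9)+(7, 8)]
   so N = (9, 17/2)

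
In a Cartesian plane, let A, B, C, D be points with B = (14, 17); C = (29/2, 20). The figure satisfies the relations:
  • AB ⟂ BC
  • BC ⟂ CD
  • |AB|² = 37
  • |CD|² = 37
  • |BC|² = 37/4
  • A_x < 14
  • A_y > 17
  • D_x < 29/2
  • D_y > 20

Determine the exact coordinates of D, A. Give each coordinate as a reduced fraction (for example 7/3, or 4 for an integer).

D = (17/2, 21)
A = (8, 18)

1. D_x = 17/2  [[BC ⟂ CD ⇒ 1/2x+3y-269/4=0] ∩ [|D−(29/2, 20)|²=37]]
2. D_y = 21  [[BC ⟂ CD ⇒ 1/2x+3y-269/4=0] ∩ [|D−(29/2, 20)|²=37]]
   so D = (17/2, 21)
3. A_x = 8  [[AB ⟂ BC ⇒ -1/2x-3y+58=0] ∩ [|A−(14, 17)|²=37]]
4. A_y = 18  [[AB ⟂ BC ⇒ -1/2x-3y+58=0] ∩ [|A−(14, 17)|²=37]]
   so A = (8, 18)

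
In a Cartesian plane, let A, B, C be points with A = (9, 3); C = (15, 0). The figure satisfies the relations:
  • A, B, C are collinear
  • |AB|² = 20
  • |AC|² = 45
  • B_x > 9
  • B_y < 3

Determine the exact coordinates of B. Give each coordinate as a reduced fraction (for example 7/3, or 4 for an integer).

1. B_x = 13  [[A, B, C are collinear ⇒ -3x-6y+45=0] ∩ [|B−(9, 3)|²=20]]
2. B_y = 1  [[A, B, C are collinear ⇒ -3x-6y+45=0] ∩ [|B−(9, 3)|²=20]]
   so B = (13, 1)

B = (13, 1)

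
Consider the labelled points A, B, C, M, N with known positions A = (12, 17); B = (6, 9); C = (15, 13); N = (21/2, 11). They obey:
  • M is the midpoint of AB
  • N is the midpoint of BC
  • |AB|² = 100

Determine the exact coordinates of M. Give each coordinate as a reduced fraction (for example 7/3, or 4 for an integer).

1. M_x = 9  [2·M = A+B = (12, 17)+(6, 9)]
2. M_y = 13  [2·M = A+B = (12, 17)+(6, 9)]
   so M = (9, 13)

M = (9, 13)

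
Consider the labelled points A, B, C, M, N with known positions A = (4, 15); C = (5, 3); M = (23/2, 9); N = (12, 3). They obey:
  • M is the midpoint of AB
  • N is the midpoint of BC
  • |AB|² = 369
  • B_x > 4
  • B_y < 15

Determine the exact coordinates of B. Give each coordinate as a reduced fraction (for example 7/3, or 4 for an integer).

1. B_x = 19  [B = 2·M−A = 2·(23/2, 9)−(4, 15)]
2. B_y = 3  [B = 2·M−A = 2·(23/2, 9)−(4, 15)]
   so B = (19, 3)

B = (19, 3)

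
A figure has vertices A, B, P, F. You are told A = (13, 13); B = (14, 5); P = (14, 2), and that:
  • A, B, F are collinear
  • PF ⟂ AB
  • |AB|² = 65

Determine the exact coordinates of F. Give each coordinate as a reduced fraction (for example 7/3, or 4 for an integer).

F = (934/65, 133/65)

1. F_x = 934/65  [[A, B, F are collinear ⇒ 8x+1y-117=0] ∩ [PF ⟂ AB ⇒ 1x-8y+2=0]]
2. F_y = 133/65  [[A, B, F are collinear ⇒ 8x+1y-117=0] ∩ [PF ⟂ AB ⇒ 1x-8y+2=0]]
   so F = (934/65, 133/65)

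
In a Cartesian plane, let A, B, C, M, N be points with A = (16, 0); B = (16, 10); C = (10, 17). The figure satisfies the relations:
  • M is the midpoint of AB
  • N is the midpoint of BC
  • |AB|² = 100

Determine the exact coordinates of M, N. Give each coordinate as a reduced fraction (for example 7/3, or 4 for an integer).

1. M_x = 16  [2·M = A+B = (16, 0)+(16, 10)]
2. M_y = 5  [2·M = A+B = (16, 0)+(16, 10)]
   so M = (16, 5)
3. N_x = 13  [2·N = B+C = (16, 10)+(10, 17)]
4. N_y = 27/2  [2·N = B+C = (16, 10)+(10, 17)]
   so N = (13, 27/2)

M = (16, 5)
N = (13, 27/2)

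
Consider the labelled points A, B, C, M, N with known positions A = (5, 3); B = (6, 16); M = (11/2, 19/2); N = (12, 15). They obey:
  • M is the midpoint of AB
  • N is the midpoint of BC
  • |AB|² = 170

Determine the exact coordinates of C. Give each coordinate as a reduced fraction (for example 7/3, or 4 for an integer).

C = (18, 14)

1. C_x = 18  [C = 2·N−B = 2·(12, 15)−(6, 16)]
2. C_y = 14  [C = 2·N−B = 2·(12, 15)−(6, 16)]
   so C = (18, 14)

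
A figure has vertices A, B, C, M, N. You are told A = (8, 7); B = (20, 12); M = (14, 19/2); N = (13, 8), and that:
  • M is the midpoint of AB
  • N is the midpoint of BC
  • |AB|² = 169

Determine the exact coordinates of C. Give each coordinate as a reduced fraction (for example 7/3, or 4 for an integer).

C = (6, 4)

1. C_x = 6  [C = 2·N−B = 2·(13, 8)−(20, 12)]
2. C_y = 4  [C = 2·N−B = 2·(13, 8)−(20, 12)]
   so C = (6, 4)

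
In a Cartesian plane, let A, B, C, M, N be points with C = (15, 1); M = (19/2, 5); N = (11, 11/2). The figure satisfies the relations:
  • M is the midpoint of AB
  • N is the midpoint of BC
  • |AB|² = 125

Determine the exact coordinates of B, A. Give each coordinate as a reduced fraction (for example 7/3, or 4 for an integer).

B = (7, 10)
A = (12, 0)

1. B_x = 7  [B = 2·N−C = 2·(11, 11/2)−(15, 1)]
2. B_y = 10  [B = 2·N−C = 2·(11, 11/2)−(15, 1)]
   so B = (7, 10)
3. A_x = 12  [A = 2·M−B = 2·(19/2, 5)−(7, 10)]
4. A_y = 0  [A = 2·M−B = 2·(19/2, 5)−(7, 10)]
   so A = (12, 0)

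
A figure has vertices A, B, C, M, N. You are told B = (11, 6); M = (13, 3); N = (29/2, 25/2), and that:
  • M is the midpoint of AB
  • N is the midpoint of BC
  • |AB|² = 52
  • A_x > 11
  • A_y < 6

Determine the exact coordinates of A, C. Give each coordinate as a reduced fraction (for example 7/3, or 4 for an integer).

1. A_x = 15  [A = 2·M−B = 2·(13, 3)−(11, 6)]
2. A_y = 0  [A = 2·M−B = 2·(13, 3)−(11, 6)]
   so A = (15, 0)
3. C_x = 18  [C = 2·N−B = 2·(29/2, 25/2)−(11, 6)]
4. C_y = 19  [C = 2·N−B = 2·(29/2, 25/2)−(11, 6)]
   so C = (18, 19)

A = (15, 0)
C = (18, 19)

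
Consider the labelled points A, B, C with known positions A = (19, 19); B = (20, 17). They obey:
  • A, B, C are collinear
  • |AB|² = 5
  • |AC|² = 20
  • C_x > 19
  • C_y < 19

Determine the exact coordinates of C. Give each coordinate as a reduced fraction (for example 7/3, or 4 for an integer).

1. C_x = 21  [[A, B, C are collinear ⇒ 2x+1y-57=0] ∩ [|C−(19, 19)|²=20]]
2. C_y = 15  [[A, B, C are collinear ⇒ 2x+1y-57=0] ∩ [|C−(19, 19)|²=20]]
   so C = (21, 15)

C = (21, 15)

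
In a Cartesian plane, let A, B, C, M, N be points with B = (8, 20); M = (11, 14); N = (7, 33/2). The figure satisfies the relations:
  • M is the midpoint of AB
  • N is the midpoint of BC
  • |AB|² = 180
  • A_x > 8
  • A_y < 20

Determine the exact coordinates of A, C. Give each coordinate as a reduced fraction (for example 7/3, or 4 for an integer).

A = (14, 8)
C = (6, 13)

1. A_x = 14  [A = 2·M−B = 2·(11, 14)−(8, 20)]
2. A_y = 8  [A = 2·M−B = 2·(11, 14)−(8, 20)]
   so A = (14, 8)
3. C_x = 6  [C = 2·N−B = 2·(7, 33/2)−(8, 20)]
4. C_y = 13  [C = 2·N−B = 2·(7, 33/2)−(8, 20)]
   so C = (6, 13)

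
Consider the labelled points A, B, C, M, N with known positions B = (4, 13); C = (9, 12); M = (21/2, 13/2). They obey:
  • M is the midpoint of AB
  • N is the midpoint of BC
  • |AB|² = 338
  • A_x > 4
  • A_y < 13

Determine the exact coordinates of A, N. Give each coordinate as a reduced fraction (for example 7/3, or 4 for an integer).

A = (17, 0)
N = (13/2, 25/2)

1. A_x = 17  [A = 2·M−B = 2·(21/2, 13/2)−(4, 13)]
2. A_y = 0  [A = 2·M−B = 2·(21/2, 13/2)−(4, 13)]
   so A = (17, 0)
3. N_x = 13/2  [2·N = B+C = (4, 13)+(9, 12)]
4. N_y = 25/2  [2·N = B+C = (4, 13)+(9, 12)]
   so N = (13/2, 25/2)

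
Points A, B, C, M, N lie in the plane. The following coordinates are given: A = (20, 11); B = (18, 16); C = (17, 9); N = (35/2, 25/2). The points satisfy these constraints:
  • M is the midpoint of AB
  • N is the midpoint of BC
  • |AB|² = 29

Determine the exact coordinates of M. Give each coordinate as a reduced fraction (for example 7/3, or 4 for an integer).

1. M_x = 19  [2·M = A+B = (20, 11)+(18, 16)]
2. M_y = 27/2  [2·M = A+B = (20, 11)+(18, 16)]
   so M = (19, 27/2)

M = (19, 27/2)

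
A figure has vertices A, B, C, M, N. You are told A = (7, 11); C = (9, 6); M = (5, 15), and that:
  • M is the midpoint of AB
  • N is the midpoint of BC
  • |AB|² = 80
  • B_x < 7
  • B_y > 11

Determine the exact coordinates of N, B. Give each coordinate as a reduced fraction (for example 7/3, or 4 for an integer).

1. B_x = 3  [B = 2·M−A = 2·(5, 15)−(7, 11)]
2. B_y = 19  [B = 2·M−A = 2·(5, 15)−(7, 11)]
   so B = (3, 19)
3. N_x = 6  [2·N = B+C = (3, 19)+(9, 6)]
4. N_y = 25/2  [2·N = B+C = (3, 19)+(9, 6)]
   so N = (6, 25/2)

N = (6, 25/2)
B = (3, 19)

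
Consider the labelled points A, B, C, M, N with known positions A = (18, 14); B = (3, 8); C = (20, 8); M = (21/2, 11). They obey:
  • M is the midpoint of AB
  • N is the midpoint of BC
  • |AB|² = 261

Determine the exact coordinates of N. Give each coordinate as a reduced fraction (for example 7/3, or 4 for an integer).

N = (23/2, 8)

1. N_x = 23/2  [2·N = B+C = (3, 8)+(20, 8)]
2. N_y = 8  [2·N = B+C = (3, 8)+(20, 8)]
   so N = (23/2, 8)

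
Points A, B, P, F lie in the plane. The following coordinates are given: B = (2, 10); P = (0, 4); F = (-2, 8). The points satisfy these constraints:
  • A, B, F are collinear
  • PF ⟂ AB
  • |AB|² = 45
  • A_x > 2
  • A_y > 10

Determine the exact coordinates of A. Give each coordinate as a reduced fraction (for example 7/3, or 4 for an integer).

1. A_x = 8  [[A, B, F are collinear ⇒ 2x-4y+36=0] ∩ [|A−(2, 10)|²=45]]
2. A_y = 13  [[A, B, F are collinear ⇒ 2x-4y+36=0] ∩ [|A−(2, 10)|²=45]]
   so A = (8, 13)

A = (8, 13)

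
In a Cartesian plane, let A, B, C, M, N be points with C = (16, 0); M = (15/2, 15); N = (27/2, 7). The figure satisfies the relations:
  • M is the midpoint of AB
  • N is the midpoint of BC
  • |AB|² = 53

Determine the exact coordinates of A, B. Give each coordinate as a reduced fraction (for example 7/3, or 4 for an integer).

1. B_x = 11  [B = 2·N−C = 2·(27/2, 7)−(16, 0)]
2. B_y = 14  [B = 2·N−C = 2·(27/2, 7)−(16, 0)]
   so B = (11, 14)
3. A_x = 4  [A = 2·M−B = 2·(15/2, 15)−(11, 14)]
4. A_y = 16  [A = 2·M−B = 2·(15/2, 15)−(11, 14)]
   so A = (4, 16)

A = (4, 16)
B = (11, 14)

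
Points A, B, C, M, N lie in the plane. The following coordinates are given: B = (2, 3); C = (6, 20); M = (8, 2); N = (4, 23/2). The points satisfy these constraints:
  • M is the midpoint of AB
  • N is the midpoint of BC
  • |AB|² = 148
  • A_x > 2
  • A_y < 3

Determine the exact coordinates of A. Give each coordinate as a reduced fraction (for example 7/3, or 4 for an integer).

A = (14, 1)

1. A_x = 14  [A = 2·M−B = 2·(8, 2)−(2, 3)]
2. A_y = 1  [A = 2·M−B = 2·(8, 2)−(2, 3)]
   so A = (14, 1)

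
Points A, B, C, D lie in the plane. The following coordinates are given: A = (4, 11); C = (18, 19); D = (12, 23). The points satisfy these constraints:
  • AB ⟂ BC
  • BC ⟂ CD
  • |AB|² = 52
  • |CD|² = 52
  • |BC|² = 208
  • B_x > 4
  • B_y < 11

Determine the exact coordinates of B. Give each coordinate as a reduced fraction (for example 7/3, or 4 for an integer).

B = (10, 7)

1. B_x = 10  [[BC ⟂ CD ⇒ 6x-4y-32=0] ∩ [|B−(4, 11)|²=52]]
2. B_y = 7  [[BC ⟂ CD ⇒ 6x-4y-32=0] ∩ [|B−(4, 11)|²=52]]
   so B = (10, 7)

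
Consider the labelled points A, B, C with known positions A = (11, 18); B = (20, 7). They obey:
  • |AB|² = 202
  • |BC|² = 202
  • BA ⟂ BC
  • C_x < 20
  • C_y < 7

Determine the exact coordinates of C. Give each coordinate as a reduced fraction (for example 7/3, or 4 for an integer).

1. C_x = 9  [[BA ⟂ BC ⇒ -9x+11y+103=0] ∩ [|C−(20, 7)|²=202]]
2. C_y = -2  [[BA ⟂ BC ⇒ -9x+11y+103=0] ∩ [|C−(20, 7)|²=202]]
   so C = (9, -2)

C = (9, -2)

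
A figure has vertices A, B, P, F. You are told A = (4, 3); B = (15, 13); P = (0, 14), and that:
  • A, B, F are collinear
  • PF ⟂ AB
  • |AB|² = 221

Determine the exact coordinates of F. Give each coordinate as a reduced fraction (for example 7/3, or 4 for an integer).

F = (1610/221, 1323/221)

1. F_x = 1610/221  [[A, B, F are collinear ⇒ -10x+11y+7=0] ∩ [PF ⟂ AB ⇒ 11x+10y-140=0]]
2. F_y = 1323/221  [[A, B, F are collinear ⇒ -10x+11y+7=0] ∩ [PF ⟂ AB ⇒ 11x+10y-140=0]]
   so F = (1610/221, 1323/221)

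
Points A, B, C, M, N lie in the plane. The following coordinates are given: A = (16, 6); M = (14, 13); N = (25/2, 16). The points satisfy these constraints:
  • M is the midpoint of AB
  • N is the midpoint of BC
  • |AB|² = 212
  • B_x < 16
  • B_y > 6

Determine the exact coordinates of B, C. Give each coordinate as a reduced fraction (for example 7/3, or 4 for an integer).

1. B_x = 12  [B = 2·M−A = 2·(14, 13)−(16, 6)]
2. B_y = 20  [B = 2·M−A = 2·(14, 13)−(16, 6)]
   so B = (12, 20)
3. C_x = 13  [C = 2·N−B = 2·(25/2, 16)−(12, 20)]
4. C_y = 12  [C = 2·N−B = 2·(25/2, 16)−(12, 20)]
   so C = (13, 12)

B = (12, 20)
C = (13, 12)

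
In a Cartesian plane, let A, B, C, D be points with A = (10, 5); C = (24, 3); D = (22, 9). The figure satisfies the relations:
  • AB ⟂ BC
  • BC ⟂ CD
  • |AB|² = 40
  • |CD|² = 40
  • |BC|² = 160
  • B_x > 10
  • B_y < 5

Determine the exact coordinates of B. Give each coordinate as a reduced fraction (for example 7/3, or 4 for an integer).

1. B_x = 12  [[BC ⟂ CD ⇒ 2x-6y-30=0] ∩ [|B−(10, 5)|²=40]]
2. B_y = -1  [[BC ⟂ CD ⇒ 2x-6y-30=0] ∩ [|B−(10, 5)|²=40]]
   so B = (12, -1)

B = (12, -1)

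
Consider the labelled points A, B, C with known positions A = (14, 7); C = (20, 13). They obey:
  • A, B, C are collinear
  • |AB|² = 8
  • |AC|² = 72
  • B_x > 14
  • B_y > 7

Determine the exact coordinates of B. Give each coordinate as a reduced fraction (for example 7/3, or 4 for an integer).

B = (16, 9)

1. B_x = 16  [[A, B, C are collinear ⇒ 6x-6y-42=0] ∩ [|B−(14, 7)|²=8]]
2. B_y = 9  [[A, B, C are collinear ⇒ 6x-6y-42=0] ∩ [|B−(14, 7)|²=8]]
   so B = (16, 9)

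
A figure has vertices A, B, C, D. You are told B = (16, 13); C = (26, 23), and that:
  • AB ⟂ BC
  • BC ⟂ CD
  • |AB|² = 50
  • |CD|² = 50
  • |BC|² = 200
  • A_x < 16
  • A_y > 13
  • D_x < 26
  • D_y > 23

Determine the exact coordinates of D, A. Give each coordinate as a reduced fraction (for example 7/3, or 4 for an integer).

1. D_x = 21  [[BC ⟂ CD ⇒ 10x+10y-490=0] ∩ [|D−(26, 23)|²=50]]
2. D_y = 28  [[BC ⟂ CD ⇒ 10x+10y-490=0] ∩ [|D−(26, 23)|²=50]]
   so D = (21, 28)
3. A_x = 11  [[AB ⟂ BC ⇒ -10x-10y+290=0] ∩ [|A−(16, 13)|²=50]]
4. A_y = 18  [[AB ⟂ BC ⇒ -10x-10y+290=0] ∩ [|A−(16, 13)|²=50]]
   so A = (11, 18)

D = (21, 28)
A = (11, 18)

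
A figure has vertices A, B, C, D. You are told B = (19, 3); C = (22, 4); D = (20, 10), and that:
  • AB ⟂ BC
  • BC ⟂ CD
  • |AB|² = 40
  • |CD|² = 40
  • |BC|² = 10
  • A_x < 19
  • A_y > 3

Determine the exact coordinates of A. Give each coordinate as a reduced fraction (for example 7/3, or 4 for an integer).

A = (17, 9)

1. A_x = 17  [[AB ⟂ BC ⇒ -3x-1y+60=0] ∩ [|A−(19, 3)|²=40]]
2. A_y = 9  [[AB ⟂ BC ⇒ -3x-1y+60=0] ∩ [|A−(19, 3)|²=40]]
   so A = (17, 9)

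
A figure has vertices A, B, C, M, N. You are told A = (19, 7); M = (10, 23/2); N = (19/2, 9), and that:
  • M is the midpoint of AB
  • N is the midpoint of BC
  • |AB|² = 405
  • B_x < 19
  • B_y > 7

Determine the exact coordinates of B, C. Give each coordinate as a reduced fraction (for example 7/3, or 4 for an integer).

1. B_x = 1  [B = 2·M−A = 2·(10, 23/2)−(19, 7)]
2. B_y = 16  [B = 2·M−A = 2·(10, 23/2)−(19, 7)]
   so B = (1, 16)
3. C_x = 18  [C = 2·N−B = 2·(19/2, 9)−(1, 16)]
4. C_y = 2  [C = 2·N−B = 2·(19/2, 9)−(1, 16)]
   so C = (18, 2)

B = (1, 16)
C = (18, 2)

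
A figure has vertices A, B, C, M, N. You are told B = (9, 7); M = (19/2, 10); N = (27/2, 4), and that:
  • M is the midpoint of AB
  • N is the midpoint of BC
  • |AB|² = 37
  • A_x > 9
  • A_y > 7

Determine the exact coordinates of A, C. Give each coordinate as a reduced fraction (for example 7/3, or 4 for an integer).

1. A_x = 10  [A = 2·M−B = 2·(19/2, 10)−(9, 7)]
2. A_y = 13  [A = 2·M−B = 2·(19/2, 10)−(9, 7)]
   so A = (10, 13)
3. C_x = 18  [C = 2·N−B = 2·(27/2, 4)−(9, 7)]
4. C_y = 1  [C = 2·N−B = 2·(27/2, 4)−(9, 7)]
   so C = (18, 1)

A = (10, 13)
C = (18, 1)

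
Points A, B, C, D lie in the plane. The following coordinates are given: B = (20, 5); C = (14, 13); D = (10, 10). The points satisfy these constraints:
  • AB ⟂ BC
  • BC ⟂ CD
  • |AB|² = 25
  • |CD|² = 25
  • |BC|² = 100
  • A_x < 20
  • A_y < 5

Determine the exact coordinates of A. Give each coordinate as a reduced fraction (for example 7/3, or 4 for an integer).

1. A_x = 16  [[AB ⟂ BC ⇒ 6x-8y-80=0] ∩ [|A−(20, 5)|²=25]]
2. A_y = 2  [[AB ⟂ BC ⇒ 6x-8y-80=0] ∩ [|A−(20, 5)|²=25]]
   so A = (16, 2)

A = (16, 2)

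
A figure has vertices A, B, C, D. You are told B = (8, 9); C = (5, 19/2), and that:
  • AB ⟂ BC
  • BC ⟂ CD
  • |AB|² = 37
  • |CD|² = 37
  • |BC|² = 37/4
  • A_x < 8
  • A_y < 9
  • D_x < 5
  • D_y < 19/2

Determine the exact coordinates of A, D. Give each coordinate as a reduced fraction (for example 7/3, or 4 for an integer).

1. A_x = 7  [[AB ⟂ BC ⇒ 3x-1/2y-39/2=0] ∩ [|A−(8, 9)|²=37]]
2. A_y = 3  [[AB ⟂ BC ⇒ 3x-1/2y-39/2=0] ∩ [|A−(8, 9)|²=37]]
   so A = (7, 3)
3. D_x = 4  [[BC ⟂ CD ⇒ -3x+1/2y+41/4=0] ∩ [|D−(5, 19/2)|²=37]]
4. D_y = 7/2  [[BC ⟂ CD ⇒ -3x+1/2y+41/4=0] ∩ [|D−(5, 19/2)|²=37]]
   so D = (4, 7/2)

A = (7, 3)
D = (4, 7/2)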